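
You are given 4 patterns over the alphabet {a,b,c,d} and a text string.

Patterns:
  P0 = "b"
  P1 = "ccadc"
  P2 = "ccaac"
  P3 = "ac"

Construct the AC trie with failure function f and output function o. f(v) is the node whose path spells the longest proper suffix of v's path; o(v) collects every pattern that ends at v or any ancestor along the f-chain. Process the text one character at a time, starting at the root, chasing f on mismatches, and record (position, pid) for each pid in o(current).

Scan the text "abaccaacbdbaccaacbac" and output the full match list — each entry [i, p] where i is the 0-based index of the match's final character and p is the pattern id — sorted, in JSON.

Construct AC machine:
Trie nodes:
  0='ε' goto a→9 b→1 c→2
  1='b' goto ·  ←P0
  2='c' goto c→3
  3='cc' goto a→4
  4='cca' goto a→7 d→5
  5='ccad' goto c→6
  6='ccadc' goto ·  ←P1
  7='ccaa' goto c→8
  8='ccaac' goto ·  ←P2
  9='a' goto c→10
  10='ac' goto ·  ←P3

BFS fail/out derivation:
  n1('b'): parent n0 fail=0; on 'b' 0 → fail=0;  out {0}∪∅={0}
  n2('c'): parent n0 fail=0; on 'c' 0 → fail=0;  out ∅∪∅=∅
  n9('a'): parent n0 fail=0; on 'a' 0 → fail=0;  out ∅∪∅=∅
  n3('cc'): parent n2 fail=0; on 'c' 0 → fail=2;  out ∅∪∅=∅
  n10('ac'): parent n9 fail=0; on 'c' 0 → fail=2;  out {3}∪∅={3}
  n4('cca'): parent n3 fail=2; on 'a' 2→0 → fail=9;  out ∅∪∅=∅
  n5('ccad'): parent n4 fail=9; on 'd' 9→0 → fail=0;  out ∅∪∅=∅
  n7('ccaa'): parent n4 fail=9; on 'a' 9→0 → fail=9;  out ∅∪∅=∅
  n6('ccadc'): parent n5 fail=0; on 'c' 0 → fail=2;  out {1}∪∅={1}
  n8('ccaac'): parent n7 fail=9; on 'c' 9 → fail=10;  out {2}∪{3}={2,3}

Run:
i=0 'a': node 0→9
i=1 'b': node 9→1 (via fail)  ** P0@[1:1]
i=2 'a': node 1→9 (via fail)
i=3 'c': node 9→10  ** P3@[2:3]
i=4 'c': node 10→3 (via fail)
i=5 'a': node 3→4
i=6 'a': node 4→7
i=7 'c': node 7→8  ** P2@[3:7],P3@[6:7]
i=8 'b': node 8→1 (via fail)  ** P0@[8:8]
i=9 'd': node 1→0 (via fail)
i=10 'b': node 0→1  ** P0@[10:10]
i=11 'a': node 1→9 (via fail)
i=12 'c': node 9→10  ** P3@[11:12]
i=13 'c': node 10→3 (via fail)
i=14 'a': node 3→4
i=15 'a': node 4→7
i=16 'c': node 7→8  ** P2@[12:16],P3@[15:16]
i=17 'b': node 8→1 (via fail)  ** P0@[17:17]
i=18 'a': node 1→9 (via fail)
i=19 'c': node 9→10  ** P3@[18:19]

All matches (sorted): [[1,0],[3,3],[7,2],[7,3],[8,0],[10,0],[12,3],[16,2],[16,3],[17,0],[19,3]]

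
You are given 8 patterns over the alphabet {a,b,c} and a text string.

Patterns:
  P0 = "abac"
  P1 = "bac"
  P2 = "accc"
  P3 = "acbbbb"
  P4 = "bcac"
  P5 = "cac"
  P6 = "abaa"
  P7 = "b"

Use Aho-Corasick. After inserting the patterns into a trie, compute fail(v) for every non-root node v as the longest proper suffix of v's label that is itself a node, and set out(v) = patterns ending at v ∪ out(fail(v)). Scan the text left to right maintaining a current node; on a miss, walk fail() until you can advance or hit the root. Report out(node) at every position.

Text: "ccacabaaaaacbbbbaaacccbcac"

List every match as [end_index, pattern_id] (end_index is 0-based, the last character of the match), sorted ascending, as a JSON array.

Build:
Trie nodes:
  n0 'ε': a→1 b→5 c→18
  n1 'a': b→2 c→8
  n2 'ab': a→3
  n3 'aba': a→21 c→4
  n4 'abac': ·  ←P0
  n5 'b': a→6 c→15  ←P7
  n6 'ba': c→7
  n7 'bac': ·  ←P1
  n8 'ac': b→11 c→9
  n9 'acc': c→10
  n10 'accc': ·  ←P2
  n11 'acb': b→12
  n12 'acbb': b→13
  n13 'acbbb': b→14
  n14 'acbbbb': ·  ←P3
  n15 'bc': a→16
  n16 'bca': c→17
  n17 'bcac': ·  ←P4
  n18 'c': a→19
  n19 'ca': c→20
  n20 'cac': ·  ←P5
  n21 'abaa': ·  ←P6

BFS fail/out derivation:
  n1('a'): parent n0 fail=0; on 'a' 0 → fail=0;  out ∅∪∅=∅
  n5('b'): parent n0 fail=0; on 'b' 0 → fail=0;  out {7}∪∅={7}
  n18('c'): parent n0 fail=0; on 'c' 0 → fail=0;  out ∅∪∅=∅
  n2('ab'): parent n1 fail=0; on 'b' 0 → fail=5;  out ∅∪{7}={7}
  n6('ba'): parent n5 fail=0; on 'a' 0 → fail=1;  out ∅∪∅=∅
  n8('ac'): parent n1 fail=0; on 'c' 0 → fail=18;  out ∅∪∅=∅
  n15('bc'): parent n5 fail=0; on 'c' 0 → fail=18;  out ∅∪∅=∅
  n19('ca'): parent n18 fail=0; on 'a' 0 → fail=1;  out ∅∪∅=∅
  n3('aba'): parent n2 fail=5; on 'a' 5 → fail=6;  out ∅∪∅=∅
  n7('bac'): parent n6 fail=1; on 'c' 1 → fail=8;  out {1}∪∅={1}
  n9('acc'): parent n8 fail=18; on 'c' 18→0 → fail=18;  out ∅∪∅=∅
  n11('acb'): parent n8 fail=18; on 'b' 18→0 → fail=5;  out ∅∪{7}={7}
  n16('bca'): parent n15 fail=18; on 'a' 18 → fail=19;  out ∅∪∅=∅
  n20('cac'): parent n19 fail=1; on 'c' 1 → fail=8;  out {5}∪∅={5}
  n4('abac'): parent n3 fail=6; on 'c' 6 → fail=7;  out {0}∪{1}={0,1}
  n10('accc'): parent n9 fail=18; on 'c' 18→0 → fail=18;  out {2}∪∅={2}
  n12('acbb'): parent n11 fail=5; on 'b' 5→0 → fail=5;  out ∅∪{7}={7}
  n17('bcac'): parent n16 fail=19; on 'c' 19 → fail=20;  out {4}∪{5}={4,5}
  n21('abaa'): parent n3 fail=6; on 'a' 6→1→0 → fail=1;  out {6}∪∅={6}
  n13('acbbb'): parent n12 fail=5; on 'b' 5→0 → fail=5;  out ∅∪{7}={7}
  n14('acbbbb'): parent n13 fail=5; on 'b' 5→0 → fail=5;  out {3}∪{7}={3,7}

Run:
[0] read 'c'  n0⇒n18
[1] read 'c'  n18⇒n18 (fail-walked)
[2] read 'a'  n18⇒n19
[3] read 'c'  n19⇒n20  → match P5@[1:3]
[4] read 'a'  n20⇒n19 (fail-walked)
[5] read 'b'  n19⇒n2 (fail-walked)  → match P7@[5:5]
[6] read 'a'  n2⇒n3
[7] read 'a'  n3⇒n21  → match P6@[4:7]
[8] read 'a'  n21⇒n1 (fail-walked)
[9] read 'a'  n1⇒n1 (fail-walked)
[10] read 'a'  n1⇒n1 (fail-walked)
[11] read 'c'  n1⇒n8
[12] read 'b'  n8⇒n11  → match P7@[12:12]
[13] read 'b'  n11⇒n12  → match P7@[13:13]
[14] read 'b'  n12⇒n13  → match P7@[14:14]
[15] read 'b'  n13⇒n14  → match P3@[10:15],P7@[15:15]
[16] read 'a'  n14⇒n6 (fail-walked)
[17] read 'a'  n6⇒n1 (fail-walked)
[18] read 'a'  n1⇒n1 (fail-walked)
[19] read 'c'  n1⇒n8
[20] read 'c'  n8⇒n9
[21] read 'c'  n9⇒n10  → match P2@[18:21]
[22] read 'b'  n10⇒n5 (fail-walked)  → match P7@[22:22]
[23] read 'c'  n5⇒n15
[24] read 'a'  n15⇒n16
[25] read 'c'  n16⇒n17  → match P4@[22:25],P5@[23:25]

Result: [[3,5],[5,7],[7,6],[12,7],[13,7],[14,7],[15,3],[15,7],[21,2],[22,7],[25,4],[25,5]]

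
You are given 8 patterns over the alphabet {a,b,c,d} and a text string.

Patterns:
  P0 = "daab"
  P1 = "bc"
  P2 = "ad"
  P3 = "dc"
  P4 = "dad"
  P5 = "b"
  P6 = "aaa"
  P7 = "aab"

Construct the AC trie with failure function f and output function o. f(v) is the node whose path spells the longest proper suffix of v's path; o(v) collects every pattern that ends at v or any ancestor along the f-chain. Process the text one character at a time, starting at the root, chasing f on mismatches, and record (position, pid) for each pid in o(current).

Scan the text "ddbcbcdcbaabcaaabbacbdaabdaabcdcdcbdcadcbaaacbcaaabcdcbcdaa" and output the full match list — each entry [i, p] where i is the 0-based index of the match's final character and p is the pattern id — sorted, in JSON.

Construct AC machine:
Trie nodes:
  0='ε' goto a→7 b→5 d→1
  1='d' goto a→2 c→9
  2='da' goto a→3 d→10
  3='daa' goto b→4
  4='daab' goto ·  ←P0
  5='b' goto c→6  ←P5
  6='bc' goto ·  ←P1
  7='a' goto a→11 d→8
  8='ad' goto ·  ←P2
  9='dc' goto ·  ←P3
  10='dad' goto ·  ←P4
  11='aa' goto a→12 b→13
  12='aaa' goto ·  ←P6
  13='aab' goto ·  ←P7

Failure links (BFS by depth):
  fail(1) 'd': from fail(0)=0 chase 'd': 0 ⇒ 0;  out=∅∪out(0)=∅
  fail(5) 'b': from fail(0)=0 chase 'b': 0 ⇒ 0;  out={5}∪out(0)={5}
  fail(7) 'a': from fail(0)=0 chase 'a': 0 ⇒ 0;  out=∅∪out(0)=∅
  fail(2) 'da': from fail(1)=0 chase 'a': 0 ⇒ 7;  out=∅∪out(7)=∅
  fail(6) 'bc': from fail(5)=0 chase 'c': 0 ⇒ 0;  out={1}∪out(0)={1}
  fail(8) 'ad': from fail(7)=0 chase 'd': 0 ⇒ 1;  out={2}∪out(1)={2}
  fail(9) 'dc': from fail(1)=0 chase 'c': 0 ⇒ 0;  out={3}∪out(0)={3}
  fail(11) 'aa': from fail(7)=0 chase 'a': 0 ⇒ 7;  out=∅∪out(7)=∅
  fail(3) 'daa': from fail(2)=7 chase 'a': 7 ⇒ 11;  out=∅∪out(11)=∅
  fail(10) 'dad': from fail(2)=7 chase 'd': 7 ⇒ 8;  out={4}∪out(8)={2,4}
  fail(12) 'aaa': from fail(11)=7 chase 'a': 7 ⇒ 11;  out={6}∪out(11)={6}
  fail(13) 'aab': from fail(11)=7 chase 'b': 7→0 ⇒ 5;  out={7}∪out(5)={5,7}
  fail(4) 'daab': from fail(3)=11 chase 'b': 11 ⇒ 13;  out={0}∪out(13)={0,5,7}

Run:
i=0 'd': node 0→1
i=1 'd': node 1→1 (via fail)
i=2 'b': node 1→5 (via fail)  emit P5@[2:2]
i=3 'c': node 5→6  emit P1@[2:3]
i=4 'b': node 6→5 (via fail)  emit P5@[4:4]
i=5 'c': node 5→6  emit P1@[4:5]
i=6 'd': node 6→1 (via fail)
i=7 'c': node 1→9  emit P3@[6:7]
i=8 'b': node 9→5 (via fail)  emit P5@[8:8]
i=9 'a': node 5→7 (via fail)
i=10 'a': node 7→11
i=11 'b': node 11→13  emit P5@[11:11],P7@[9:11]
i=12 'c': node 13→6 (via fail)  emit P1@[11:12]
i=13 'a': node 6→7 (via fail)
i=14 'a': node 7→11
i=15 'a': node 11→12  emit P6@[13:15]
i=16 'b': node 12→13 (via fail)  emit P5@[16:16],P7@[14:16]
i=17 'b': node 13→5 (via fail)  emit P5@[17:17]
i=18 'a': node 5→7 (via fail)
i=19 'c': node 7→0 (via fail)
i=20 'b': node 0→5  emit P5@[20:20]
i=21 'd': node 5→1 (via fail)
i=22 'a': node 1→2
i=23 'a': node 2→3
i=24 'b': node 3→4  emit P0@[21:24],P5@[24:24],P7@[22:24]
i=25 'd': node 4→1 (via fail)
i=26 'a': node 1→2
i=27 'a': node 2→3
i=28 'b': node 3→4  emit P0@[25:28],P5@[28:28],P7@[26:28]
i=29 'c': node 4→6 (via fail)  emit P1@[28:29]
i=30 'd': node 6→1 (via fail)
i=31 'c': node 1→9  emit P3@[30:31]
i=32 'd': node 9→1 (via fail)
i=33 'c': node 1→9  emit P3@[32:33]
i=34 'b': node 9→5 (via fail)  emit P5@[34:34]
i=35 'd': node 5→1 (via fail)
i=36 'c': node 1→9  emit P3@[35:36]
i=37 'a': node 9→7 (via fail)
i=38 'd': node 7→8  emit P2@[37:38]
i=39 'c': node 8→9 (via fail)  emit P3@[38:39]
i=40 'b': node 9→5 (via fail)  emit P5@[40:40]
i=41 'a': node 5→7 (via fail)
i=42 'a': node 7→11
i=43 'a': node 11→12  emit P6@[41:43]
i=44 'c': node 12→0 (via fail)
i=45 'b': node 0→5  emit P5@[45:45]
i=46 'c': node 5→6  emit P1@[45:46]
i=47 'a': node 6→7 (via fail)
i=48 'a': node 7→11
i=49 'a': node 11→12  emit P6@[47:49]
i=50 'b': node 12→13 (via fail)  emit P5@[50:50],P7@[48:50]
i=51 'c': node 13→6 (via fail)  emit P1@[50:51]
i=52 'd': node 6→1 (via fail)
i=53 'c': node 1→9  emit P3@[52:53]
i=54 'b': node 9→5 (via fail)  emit P5@[54:54]
i=55 'c': node 5→6  emit P1@[54:55]
i=56 'd': node 6→1 (via fail)
i=57 'a': node 1→2
i=58 'a': node 2→3

All matches (sorted): [[2,5],[3,1],[4,5],[5,1],[7,3],[8,5],[11,5],[11,7],[12,1],[15,6],[16,5],[16,7],[17,5],[20,5],[24,0],[24,5],[24,7],[28,0],[28,5],[28,7],[29,1],[31,3],[33,3],[34,5],[36,3],[38,2],[39,3],[40,5],[43,6],[45,5],[46,1],[49,6],[50,5],[50,7],[51,1],[53,3],[54,5],[55,1]]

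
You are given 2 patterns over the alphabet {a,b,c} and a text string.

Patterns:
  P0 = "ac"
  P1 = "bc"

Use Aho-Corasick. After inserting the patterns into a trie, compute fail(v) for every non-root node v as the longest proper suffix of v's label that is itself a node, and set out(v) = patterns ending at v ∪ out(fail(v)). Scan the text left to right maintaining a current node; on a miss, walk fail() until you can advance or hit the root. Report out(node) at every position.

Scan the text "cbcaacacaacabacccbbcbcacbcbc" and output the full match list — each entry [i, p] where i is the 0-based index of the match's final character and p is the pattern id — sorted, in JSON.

Build:
Trie (insert patterns):
  0='ε' goto a→1 b→3
  1='a' goto c→2
  2='ac' goto ·  [P0 ends]
  3='b' goto c→4
  4='bc' goto ·  [P1 ends]

Failure links (BFS by depth):
  n1('a'): parent n0 fail=0; on 'a' 0 → fail=0;  out ∅∪∅=∅
  n3('b'): parent n0 fail=0; on 'b' 0 → fail=0;  out ∅∪∅=∅
  n2('ac'): parent n1 fail=0; on 'c' 0 → fail=0;  out {0}∪∅={0}
  n4('bc'): parent n3 fail=0; on 'c' 0 → fail=0;  out {1}∪∅={1}

Run:
i=0 'c': node 0→0
i=1 'b': node 0→3
i=2 'c': node 3→4  ** P1@[1:2]
i=3 'a': node 4→1 (via fail)
i=4 'a': node 1→1 (via fail)
i=5 'c': node 1→2  ** P0@[4:5]
i=6 'a': node 2→1 (via fail)
i=7 'c': node 1→2  ** P0@[6:7]
i=8 'a': node 2→1 (via fail)
i=9 'a': node 1→1 (via fail)
i=10 'c': node 1→2  ** P0@[9:10]
i=11 'a': node 2→1 (via fail)
i=12 'b': node 1→3 (via fail)
i=13 'a': node 3→1 (via fail)
i=14 'c': node 1→2  ** P0@[13:14]
i=15 'c': node 2→0 (via fail)
i=16 'c': node 0→0
i=17 'b': node 0→3
i=18 'b': node 3→3 (via fail)
i=19 'c': node 3→4  ** P1@[18:19]
i=20 'b': node 4→3 (via fail)
i=21 'c': node 3→4  ** P1@[20:21]
i=22 'a': node 4→1 (via fail)
i=23 'c': node 1→2  ** P0@[22:23]
i=24 'b': node 2→3 (via fail)
i=25 'c': node 3→4  ** P1@[24:25]
i=26 'b': node 4→3 (via fail)
i=27 'c': node 3→4  ** P1@[26:27]

All matches (sorted): [[2,1],[5,0],[7,0],[10,0],[14,0],[19,1],[21,1],[23,0],[25,1],[27,1]]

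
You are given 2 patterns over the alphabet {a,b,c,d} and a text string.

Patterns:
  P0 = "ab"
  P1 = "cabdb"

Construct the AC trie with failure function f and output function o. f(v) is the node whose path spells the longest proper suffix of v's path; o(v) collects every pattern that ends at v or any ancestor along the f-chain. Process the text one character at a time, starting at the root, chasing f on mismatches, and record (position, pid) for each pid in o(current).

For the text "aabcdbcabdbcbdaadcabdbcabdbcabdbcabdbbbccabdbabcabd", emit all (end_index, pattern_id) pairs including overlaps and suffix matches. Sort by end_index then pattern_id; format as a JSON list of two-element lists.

Build automaton:
Trie (insert patterns):
  0='ε' goto a→1 c→3
  1='a' goto b→2
  2='ab' goto ·  ←P0
  3='c' goto a→4
  4='ca' goto b→5
  5='cab' goto d→6
  6='cabd' goto b→7
  7='cabdb' goto ·  ←P1

Failure links (BFS by depth):
  fail(1) 'a': from fail(0)=0 chase 'a': 0 ⇒ 0;  out=∅∪out(0)=∅
  fail(3) 'c': from fail(0)=0 chase 'c': 0 ⇒ 0;  out=∅∪out(0)=∅
  fail(2) 'ab': from fail(1)=0 chase 'b': 0 ⇒ 0;  out={0}∪out(0)={0}
  fail(4) 'ca': from fail(3)=0 chase 'a': 0 ⇒ 1;  out=∅∪out(1)=∅
  fail(5) 'cab': from fail(4)=1 chase 'b': 1 ⇒ 2;  out=∅∪out(2)={0}
  fail(6) 'cabd': from fail(5)=2 chase 'd': 2→0 ⇒ 0;  out=∅∪out(0)=∅
  fail(7) 'cabdb': from fail(6)=0 chase 'b': 0 ⇒ 0;  out={1}∪out(0)={1}

Scan:
[0] read 'a'  n0⇒n1
[1] read 'a'  n1⇒n1 ·f
[2] read 'b'  n1⇒n2  ** P0@[1:2]
[3] read 'c'  n2⇒n3 ·f
[4] read 'd'  n3⇒n0 ·f
[5] read 'b'  n0⇒n0
[6] read 'c'  n0⇒n3
[7] read 'a'  n3⇒n4
[8] read 'b'  n4⇒n5  ** P0@[7:8]
[9] read 'd'  n5⇒n6
[10] read 'b'  n6⇒n7  ** P1@[6:10]
[11] read 'c'  n7⇒n3 ·f
[12] read 'b'  n3⇒n0 ·f
[13] read 'd'  n0⇒n0
[14] read 'a'  n0⇒n1
[15] read 'a'  n1⇒n1 ·f
[16] read 'd'  n1⇒n0 ·f
[17] read 'c'  n0⇒n3
[18] read 'a'  n3⇒n4
[19] read 'b'  n4⇒n5  ** P0@[18:19]
[20] read 'd'  n5⇒n6
[21] read 'b'  n6⇒n7  ** P1@[17:21]
[22] read 'c'  n7⇒n3 ·f
[23] read 'a'  n3⇒n4
[24] read 'b'  n4⇒n5  ** P0@[23:24]
[25] read 'd'  n5⇒n6
[26] read 'b'  n6⇒n7  ** P1@[22:26]
[27] read 'c'  n7⇒n3 ·f
[28] read 'a'  n3⇒n4
[29] read 'b'  n4⇒n5  ** P0@[28:29]
[30] read 'd'  n5⇒n6
[31] read 'b'  n6⇒n7  ** P1@[27:31]
[32] read 'c'  n7⇒n3 ·f
[33] read 'a'  n3⇒n4
[34] read 'b'  n4⇒n5  ** P0@[33:34]
[35] read 'd'  n5⇒n6
[36] read 'b'  n6⇒n7  ** P1@[32:36]
[37] read 'b'  n7⇒n0 ·f
[38] read 'b'  n0⇒n0
[39] read 'c'  n0⇒n3
[40] read 'c'  n3⇒n3 ·f
[41] read 'a'  n3⇒n4
[42] read 'b'  n4⇒n5  ** P0@[41:42]
[43] read 'd'  n5⇒n6
[44] read 'b'  n6⇒n7  ** P1@[40:44]
[45] read 'a'  n7⇒n1 ·f
[46] read 'b'  n1⇒n2  ** P0@[45:46]
[47] read 'c'  n2⇒n3 ·f
[48] read 'a'  n3⇒n4
[49] read 'b'  n4⇒n5  ** P0@[48:49]
[50] read 'd'  n5⇒n6

Matches: [[2,0],[8,0],[10,1],[19,0],[21,1],[24,0],[26,1],[29,0],[31,1],[34,0],[36,1],[42,0],[44,1],[46,0],[49,0]]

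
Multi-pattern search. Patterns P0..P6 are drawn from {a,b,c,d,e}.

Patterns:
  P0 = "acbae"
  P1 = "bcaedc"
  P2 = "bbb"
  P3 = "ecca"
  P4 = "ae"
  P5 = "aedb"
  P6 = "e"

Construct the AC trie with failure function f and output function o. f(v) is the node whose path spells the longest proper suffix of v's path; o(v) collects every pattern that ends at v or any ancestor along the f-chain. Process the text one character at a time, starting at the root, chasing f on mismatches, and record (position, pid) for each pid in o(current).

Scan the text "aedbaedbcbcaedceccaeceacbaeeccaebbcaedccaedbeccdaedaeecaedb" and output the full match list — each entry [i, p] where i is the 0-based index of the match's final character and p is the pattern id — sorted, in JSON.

Build automaton:
Trie nodes:
  0='ε' goto a→1 b→6 e→14
  1='a' goto c→2 e→18
  2='ac' goto b→3
  3='acb' goto a→4
  4='acba' goto e→5
  5='acbae' goto ·  ←P0
  6='b' goto b→12 c→7
  7='bc' goto a→8
  8='bca' goto e→9
  9='bcae' goto d→10
  10='bcaed' goto c→11
  11='bcaedc' goto ·  ←P1
  12='bb' goto b→13
  13='bbb' goto ·  ←P2
  14='e' goto c→15  ←P6
  15='ec' goto c→16
  16='ecc' goto a→17
  17='ecca' goto ·  ←P3
  18='ae' goto d→19  ←P4
  19='aed' goto b→20
  20='aedb' goto ·  ←P5

BFS fail/out derivation:
  fail(1) 'a': from fail(0)=0 chase 'a': 0 ⇒ 0;  out=∅∪out(0)=∅
  fail(6) 'b': from fail(0)=0 chase 'b': 0 ⇒ 0;  out=∅∪out(0)=∅
  fail(14) 'e': from fail(0)=0 chase 'e': 0 ⇒ 0;  out={6}∪out(0)={6}
  fail(2) 'ac': from fail(1)=0 chase 'c': 0 ⇒ 0;  out=∅∪out(0)=∅
  fail(7) 'bc': from fail(6)=0 chase 'c': 0 ⇒ 0;  out=∅∪out(0)=∅
  fail(12) 'bb': from fail(6)=0 chase 'b': 0 ⇒ 6;  out=∅∪out(6)=∅
  fail(15) 'ec': from fail(14)=0 chase 'c': 0 ⇒ 0;  out=∅∪out(0)=∅
  fail(18) 'ae': from fail(1)=0 chase 'e': 0 ⇒ 14;  out={4}∪out(14)={4,6}
  fail(3) 'acb': from fail(2)=0 chase 'b': 0 ⇒ 6;  out=∅∪out(6)=∅
  fail(8) 'bca': from fail(7)=0 chase 'a': 0 ⇒ 1;  out=∅∪out(1)=∅
  fail(13) 'bbb': from fail(12)=6 chase 'b': 6 ⇒ 12;  out={2}∪out(12)={2}
  fail(16) 'ecc': from fail(15)=0 chase 'c': 0 ⇒ 0;  out=∅∪out(0)=∅
  fail(19) 'aed': from fail(18)=14 chase 'd': 14→0 ⇒ 0;  out=∅∪out(0)=∅
  fail(4) 'acba': from fail(3)=6 chase 'a': 6→0 ⇒ 1;  out=∅∪out(1)=∅
  fail(9) 'bcae': from fail(8)=1 chase 'e': 1 ⇒ 18;  out=∅∪out(18)={4,6}
  fail(17) 'ecca': from fail(16)=0 chase 'a': 0 ⇒ 1;  out={3}∪out(1)={3}
  fail(20) 'aedb': from fail(19)=0 chase 'b': 0 ⇒ 6;  out={5}∪out(6)={5}
  fail(5) 'acbae': from fail(4)=1 chase 'e': 1 ⇒ 18;  out={0}∪out(18)={0,4,6}
  fail(10) 'bcaed': from fail(9)=18 chase 'd': 18 ⇒ 19;  out=∅∪out(19)=∅
  fail(11) 'bcaedc': from fail(10)=19 chase 'c': 19→0 ⇒ 0;  out={1}∪out(0)={1}

Scan:
[0] read 'a'  n0⇒n1
[1] read 'e'  n1⇒n18  emit P4@[0:1],P6@[1:1]
[2] read 'd'  n18⇒n19
[3] read 'b'  n19⇒n20  emit P5@[0:3]
[4] read 'a'  n20⇒n1 (via fail)
[5] read 'e'  n1⇒n18  emit P4@[4:5],P6@[5:5]
[6] read 'd'  n18⇒n19
[7] read 'b'  n19⇒n20  emit P5@[4:7]
[8] read 'c'  n20⇒n7 (via fail)
[9] read 'b'  n7⇒n6 (via fail)
[10] read 'c'  n6⇒n7
[11] read 'a'  n7⇒n8
[12] read 'e'  n8⇒n9  emit P4@[11:12],P6@[12:12]
[13] read 'd'  n9⇒n10
[14] read 'c'  n10⇒n11  emit P1@[9:14]
[15] read 'e'  n11⇒n14 (via fail)  emit P6@[15:15]
[16] read 'c'  n14⇒n15
[17] read 'c'  n15⇒n16
[18] read 'a'  n16⇒n17  emit P3@[15:18]
[19] read 'e'  n17⇒n18 (via fail)  emit P4@[18:19],P6@[19:19]
[20] read 'c'  n18⇒n15 (via fail)
[21] read 'e'  n15⇒n14 (via fail)  emit P6@[21:21]
[22] read 'a'  n14⇒n1 (via fail)
[23] read 'c'  n1⇒n2
[24] read 'b'  n2⇒n3
[25] read 'a'  n3⇒n4
[26] read 'e'  n4⇒n5  emit P0@[22:26],P4@[25:26],P6@[26:26]
[27] read 'e'  n5⇒n14 (via fail)  emit P6@[27:27]
[28] read 'c'  n14⇒n15
[29] read 'c'  n15⇒n16
[30] read 'a'  n16⇒n17  emit P3@[27:30]
[31] read 'e'  n17⇒n18 (via fail)  emit P4@[30:31],P6@[31:31]
[32] read 'b'  n18⇒n6 (via fail)
[33] read 'b'  n6⇒n12
[34] read 'c'  n12⇒n7 (via fail)
[35] read 'a'  n7⇒n8
[36] read 'e'  n8⇒n9  emit P4@[35:36],P6@[36:36]
[37] read 'd'  n9⇒n10
[38] read 'c'  n10⇒n11  emit P1@[33:38]
[39] read 'c'  n11⇒n0 (via fail)
[40] read 'a'  n0⇒n1
[41] read 'e'  n1⇒n18  emit P4@[40:41],P6@[41:41]
[42] read 'd'  n18⇒n19
[43] read 'b'  n19⇒n20  emit P5@[40:43]
[44] read 'e'  n20⇒n14 (via fail)  emit P6@[44:44]
[45] read 'c'  n14⇒n15
[46] read 'c'  n15⇒n16
[47] read 'd'  n16⇒n0 (via fail)
[48] read 'a'  n0⇒n1
[49] read 'e'  n1⇒n18  emit P4@[48:49],P6@[49:49]
[50] read 'd'  n18⇒n19
[51] read 'a'  n19⇒n1 (via fail)
[52] read 'e'  n1⇒n18  emit P4@[51:52],P6@[52:52]
[53] read 'e'  n18⇒n14 (via fail)  emit P6@[53:53]
[54] read 'c'  n14⇒n15
[55] read 'a'  n15⇒n1 (via fail)
[56] read 'e'  n1⇒n18  emit P4@[55:56],P6@[56:56]
[57] read 'd'  n18⇒n19
[58] read 'b'  n19⇒n20  emit P5@[55:58]

Matches: [[1,4],[1,6],[3,5],[5,4],[5,6],[7,5],[12,4],[12,6],[14,1],[15,6],[18,3],[19,4],[19,6],[21,6],[26,0],[26,4],[26,6],[27,6],[30,3],[31,4],[31,6],[36,4],[36,6],[38,1],[41,4],[41,6],[43,5],[44,6],[49,4],[49,6],[52,4],[52,6],[53,6],[56,4],[56,6],[58,5]]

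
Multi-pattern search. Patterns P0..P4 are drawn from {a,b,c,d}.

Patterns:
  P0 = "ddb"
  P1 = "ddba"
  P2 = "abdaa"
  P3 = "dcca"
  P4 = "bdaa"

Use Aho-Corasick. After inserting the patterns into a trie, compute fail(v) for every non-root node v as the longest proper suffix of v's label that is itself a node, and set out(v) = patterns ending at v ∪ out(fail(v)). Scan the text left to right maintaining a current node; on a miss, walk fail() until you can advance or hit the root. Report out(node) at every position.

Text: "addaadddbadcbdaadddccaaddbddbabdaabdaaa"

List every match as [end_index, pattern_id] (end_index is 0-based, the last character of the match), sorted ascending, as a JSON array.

Construct AC machine:
Trie (insert patterns):
  0='ε' goto a→5 b→13 d→1
  1='d' goto c→10 d→2
  2='dd' goto b→3
  3='ddb' goto a→4  [P0 ends]
  4='ddba' goto ·  [P1 ends]
  5='a' goto b→6
  6='ab' goto d→7
  7='abd' goto a→8
  8='abda' goto a→9
  9='abdaa' goto ·  [P2 ends]
  10='dc' goto c→11
  11='dcc' goto a→12
  12='dcca' goto ·  [P3 ends]
  13='b' goto d→14
  14='bd' goto a→15
  15='bda' goto a→16
  16='bdaa' goto ·  [P4 ends]

BFS fail/out derivation:
  n1('d'): parent n0 fail=0; on 'd' 0 → fail=0;  out ∅∪∅=∅
  n5('a'): parent n0 fail=0; on 'a' 0 → fail=0;  out ∅∪∅=∅
  n13('b'): parent n0 fail=0; on 'b' 0 → fail=0;  out ∅∪∅=∅
  n2('dd'): parent n1 fail=0; on 'd' 0 → fail=1;  out ∅∪∅=∅
  n6('ab'): parent n5 fail=0; on 'b' 0 → fail=13;  out ∅∪∅=∅
  n10('dc'): parent n1 fail=0; on 'c' 0 → fail=0;  out ∅∪∅=∅
  n14('bd'): parent n13 fail=0; on 'd' 0 → fail=1;  out ∅∪∅=∅
  n3('ddb'): parent n2 fail=1; on 'b' 1→0 → fail=13;  out {0}∪∅={0}
  n7('abd'): parent n6 fail=13; on 'd' 13 → fail=14;  out ∅∪∅=∅
  n11('dcc'): parent n10 fail=0; on 'c' 0 → fail=0;  out ∅∪∅=∅
  n15('bda'): parent n14 fail=1; on 'a' 1→0 → fail=5;  out ∅∪∅=∅
  n4('ddba'): parent n3 fail=13; on 'a' 13→0 → fail=5;  out {1}∪∅={1}
  n8('abda'): parent n7 fail=14; on 'a' 14 → fail=15;  out ∅∪∅=∅
  n12('dcca'): parent n11 fail=0; on 'a' 0 → fail=5;  out {3}∪∅={3}
  n16('bdaa'): parent n15 fail=5; on 'a' 5→0 → fail=5;  out {4}∪∅={4}
  n9('abdaa'): parent n8 fail=15; on 'a' 15 → fail=16;  out {2}∪{4}={2,4}

Scan:
pos 0 'a': at 5
pos 1 'd': at 1 (fail-walked)
pos 2 'd': at 2
pos 3 'a': at 5 (fail-walked)
pos 4 'a': at 5 (fail-walked)
pos 5 'd': at 1 (fail-walked)
pos 6 'd': at 2
pos 7 'd': at 2 (fail-walked)
pos 8 'b': at 3  emit P0@[6:8]
pos 9 'a': at 4  emit P1@[6:9]
pos 10 'd': at 1 (fail-walked)
pos 11 'c': at 10
pos 12 'b': at 13 (fail-walked)
pos 13 'd': at 14
pos 14 'a': at 15
pos 15 'a': at 16  emit P4@[12:15]
pos 16 'd': at 1 (fail-walked)
pos 17 'd': at 2
pos 18 'd': at 2 (fail-walked)
pos 19 'c': at 10 (fail-walked)
pos 20 'c': at 11
pos 21 'a': at 12  emit P3@[18:21]
pos 22 'a': at 5 (fail-walked)
pos 23 'd': at 1 (fail-walked)
pos 24 'd': at 2
pos 25 'b': at 3  emit P0@[23:25]
pos 26 'd': at 14 (fail-walked)
pos 27 'd': at 2 (fail-walked)
pos 28 'b': at 3  emit P0@[26:28]
pos 29 'a': at 4  emit P1@[26:29]
pos 30 'b': at 6 (fail-walked)
pos 31 'd': at 7
pos 32 'a': at 8
pos 33 'a': at 9  emit P2@[29:33],P4@[30:33]
pos 34 'b': at 6 (fail-walked)
pos 35 'd': at 7
pos 36 'a': at 8
pos 37 'a': at 9  emit P2@[33:37],P4@[34:37]
pos 38 'a': at 5 (fail-walked)

Matches: [[8,0],[9,1],[15,4],[21,3],[25,0],[28,0],[29,1],[33,2],[33,4],[37,2],[37,4]]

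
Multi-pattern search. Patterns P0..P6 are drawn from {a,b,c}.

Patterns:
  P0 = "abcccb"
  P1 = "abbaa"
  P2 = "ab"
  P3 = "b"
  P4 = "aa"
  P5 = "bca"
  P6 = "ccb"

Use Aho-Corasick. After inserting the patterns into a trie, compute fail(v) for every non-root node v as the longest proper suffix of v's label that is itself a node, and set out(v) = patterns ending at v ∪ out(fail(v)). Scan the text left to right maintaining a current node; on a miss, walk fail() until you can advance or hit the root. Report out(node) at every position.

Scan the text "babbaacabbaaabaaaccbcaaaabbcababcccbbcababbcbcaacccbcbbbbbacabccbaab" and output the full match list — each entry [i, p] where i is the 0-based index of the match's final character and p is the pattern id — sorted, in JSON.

Build:
Trie (insert patterns):
  0='ε' goto a→1 b→10 c→14
  1='a' goto a→11 b→2
  2='ab' goto b→7 c→3  ←P2
  3='abc' goto c→4
  4='abcc' goto c→5
  5='abccc' goto b→6
  6='abcccb' goto ·  ←P0
  7='abb' goto a→8
  8='abba' goto a→9
  9='abbaa' goto ·  ←P1
  10='b' goto c→12  ←P3
  11='aa' goto ·  ←P4
  12='bc' goto a→13
  13='bca' goto ·  ←P5
  14='c' goto c→15
  15='cc' goto b→16
  16='ccb' goto ·  ←P6

BFS fail/out derivation:
  n1('a'): parent n0 fail=0; on 'a' 0 → fail=0;  out ∅∪∅=∅
  n10('b'): parent n0 fail=0; on 'b' 0 → fail=0;  out {3}∪∅={3}
  n14('c'): parent n0 fail=0; on 'c' 0 → fail=0;  out ∅∪∅=∅
  n2('ab'): parent n1 fail=0; on 'b' 0 → fail=10;  out {2}∪{3}={2,3}
  n11('aa'): parent n1 fail=0; on 'a' 0 → fail=1;  out {4}∪∅={4}
  n12('bc'): parent n10 fail=0; on 'c' 0 → fail=14;  out ∅∪∅=∅
  n15('cc'): parent n14 fail=0; on 'c' 0 → fail=14;  out ∅∪∅=∅
  n3('abc'): parent n2 fail=10; on 'c' 10 → fail=12;  out ∅∪∅=∅
  n7('abb'): parent n2 fail=10; on 'b' 10→0 → fail=10;  out ∅∪{3}={3}
  n13('bca'): parent n12 fail=14; on 'a' 14→0 → fail=1;  out {5}∪∅={5}
  n16('ccb'): parent n15 fail=14; on 'b' 14→0 → fail=10;  out {6}∪{3}={3,6}
  n4('abcc'): parent n3 fail=12; on 'c' 12→14 → fail=15;  out ∅∪∅=∅
  n8('abba'): parent n7 fail=10; on 'a' 10→0 → fail=1;  out ∅∪∅=∅
  n5('abccc'): parent n4 fail=15; on 'c' 15→14 → fail=15;  out ∅∪∅=∅
  n9('abbaa'): parent n8 fail=1; on 'a' 1 → fail=11;  out {1}∪{4}={1,4}
  n6('abcccb'): parent n5 fail=15; on 'b' 15 → fail=16;  out {0}∪{3,6}={0,3,6}

Scan:
pos 0 'b': at 10  emit P3@[0:0]
pos 1 'a': at 1 ·f
pos 2 'b': at 2  emit P2@[1:2],P3@[2:2]
pos 3 'b': at 7  emit P3@[3:3]
pos 4 'a': at 8
pos 5 'a': at 9  emit P1@[1:5],P4@[4:5]
pos 6 'c': at 14 ·f
pos 7 'a': at 1 ·f
pos 8 'b': at 2  emit P2@[7:8],P3@[8:8]
pos 9 'b': at 7  emit P3@[9:9]
pos 10 'a': at 8
pos 11 'a': at 9  emit P1@[7:11],P4@[10:11]
pos 12 'a': at 11 ·f  emit P4@[11:12]
pos 13 'b': at 2 ·f  emit P2@[12:13],P3@[13:13]
pos 14 'a': at 1 ·f
pos 15 'a': at 11  emit P4@[14:15]
pos 16 'a': at 11 ·f  emit P4@[15:16]
pos 17 'c': at 14 ·f
pos 18 'c': at 15
pos 19 'b': at 16  emit P3@[19:19],P6@[17:19]
pos 20 'c': at 12 ·f
pos 21 'a': at 13  emit P5@[19:21]
pos 22 'a': at 11 ·f  emit P4@[21:22]
pos 23 'a': at 11 ·f  emit P4@[22:23]
pos 24 'a': at 11 ·f  emit P4@[23:24]
pos 25 'b': at 2 ·f  emit P2@[24:25],P3@[25:25]
pos 26 'b': at 7  emit P3@[26:26]
pos 27 'c': at 12 ·f
pos 28 'a': at 13  emit P5@[26:28]
pos 29 'b': at 2 ·f  emit P2@[28:29],P3@[29:29]
pos 30 'a': at 1 ·f
pos 31 'b': at 2  emit P2@[30:31],P3@[31:31]
pos 32 'c': at 3
pos 33 'c': at 4
pos 34 'c': at 5
pos 35 'b': at 6  emit P0@[30:35],P3@[35:35],P6@[33:35]
pos 36 'b': at 10 ·f  emit P3@[36:36]
pos 37 'c': at 12
pos 38 'a': at 13  emit P5@[36:38]
pos 39 'b': at 2 ·f  emit P2@[38:39],P3@[39:39]
pos 40 'a': at 1 ·f
pos 41 'b': at 2  emit P2@[40:41],P3@[41:41]
pos 42 'b': at 7  emit P3@[42:42]
pos 43 'c': at 12 ·f
pos 44 'b': at 10 ·f  emit P3@[44:44]
pos 45 'c': at 12
pos 46 'a': at 13  emit P5@[44:46]
pos 47 'a': at 11 ·f  emit P4@[46:47]
pos 48 'c': at 14 ·f
pos 49 'c': at 15
pos 50 'c': at 15 ·f
pos 51 'b': at 16  emit P3@[51:51],P6@[49:51]
pos 52 'c': at 12 ·f
pos 53 'b': at 10 ·f  emit P3@[53:53]
pos 54 'b': at 10 ·f  emit P3@[54:54]
pos 55 'b': at 10 ·f  emit P3@[55:55]
pos 56 'b': at 10 ·f  emit P3@[56:56]
pos 57 'b': at 10 ·f  emit P3@[57:57]
pos 58 'a': at 1 ·f
pos 59 'c': at 14 ·f
pos 60 'a': at 1 ·f
pos 61 'b': at 2  emit P2@[60:61],P3@[61:61]
pos 62 'c': at 3
pos 63 'c': at 4
pos 64 'b': at 16 ·f  emit P3@[64:64],P6@[62:64]
pos 65 'a': at 1 ·f
pos 66 'a': at 11  emit P4@[65:66]
pos 67 'b': at 2 ·f  emit P2@[66:67],P3@[67:67]

All matches (sorted): [[0,3],[2,2],[2,3],[3,3],[5,1],[5,4],[8,2],[8,3],[9,3],[11,1],[11,4],[12,4],[13,2],[13,3],[15,4],[16,4],[19,3],[19,6],[21,5],[22,4],[23,4],[24,4],[25,2],[25,3],[26,3],[28,5],[29,2],[29,3],[31,2],[31,3],[35,0],[35,3],[35,6],[36,3],[38,5],[39,2],[39,3],[41,2],[41,3],[42,3],[44,3],[46,5],[47,4],[51,3],[51,6],[53,3],[54,3],[55,3],[56,3],[57,3],[61,2],[61,3],[64,3],[64,6],[66,4],[67,2],[67,3]]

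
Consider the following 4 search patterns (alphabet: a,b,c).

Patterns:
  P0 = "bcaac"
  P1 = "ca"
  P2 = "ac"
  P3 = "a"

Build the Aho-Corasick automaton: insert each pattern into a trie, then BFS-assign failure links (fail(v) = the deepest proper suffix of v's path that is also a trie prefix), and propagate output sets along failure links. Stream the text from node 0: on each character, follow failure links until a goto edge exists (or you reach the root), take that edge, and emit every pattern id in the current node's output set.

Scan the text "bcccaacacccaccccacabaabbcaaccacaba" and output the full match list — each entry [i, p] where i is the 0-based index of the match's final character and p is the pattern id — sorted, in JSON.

Construct AC machine:
Trie (insert patterns):
  0='ε' goto a→8 b→1 c→6
  1='b' goto c→2
  2='bc' goto a→3
  3='bca' goto a→4
  4='bcaa' goto c→5
  5='bcaac' goto ·  ←P0
  6='c' goto a→7
  7='ca' goto ·  ←P1
  8='a' goto c→9  ←P3
  9='ac' goto ·  ←P2

Failure links (BFS by depth):
  fail(1) 'b': from fail(0)=0 chase 'b': 0 ⇒ 0;  out=∅∪out(0)=∅
  fail(6) 'c': from fail(0)=0 chase 'c': 0 ⇒ 0;  out=∅∪out(0)=∅
  fail(8) 'a': from fail(0)=0 chase 'a': 0 ⇒ 0;  out={3}∪out(0)={3}
  fail(2) 'bc': from fail(1)=0 chase 'c': 0 ⇒ 6;  out=∅∪out(6)=∅
  fail(7) 'ca': from fail(6)=0 chase 'a': 0 ⇒ 8;  out={1}∪out(8)={1,3}
  fail(9) 'ac': from fail(8)=0 chase 'c': 0 ⇒ 6;  out={2}∪out(6)={2}
  fail(3) 'bca': from fail(2)=6 chase 'a': 6 ⇒ 7;  out=∅∪out(7)={1,3}
  fail(4) 'bcaa': from fail(3)=7 chase 'a': 7→8→0 ⇒ 8;  out=∅∪out(8)={3}
  fail(5) 'bcaac': from fail(4)=8 chase 'c': 8 ⇒ 9;  out={0}∪out(9)={0,2}

Text stream:
pos 0 'b': at 1
pos 1 'c': at 2
pos 2 'c': at 6 (via fail)
pos 3 'c': at 6 (via fail)
pos 4 'a': at 7  → match P1@[3:4],P3@[4:4]
pos 5 'a': at 8 (via fail)  → match P3@[5:5]
pos 6 'c': at 9  → match P2@[5:6]
pos 7 'a': at 7 (via fail)  → match P1@[6:7],P3@[7:7]
pos 8 'c': at 9 (via fail)  → match P2@[7:8]
pos 9 'c': at 6 (via fail)
pos 10 'c': at 6 (via fail)
pos 11 'a': at 7  → match P1@[10:11],P3@[11:11]
pos 12 'c': at 9 (via fail)  → match P2@[11:12]
pos 13 'c': at 6 (via fail)
pos 14 'c': at 6 (via fail)
pos 15 'c': at 6 (via fail)
pos 16 'a': at 7  → match P1@[15:16],P3@[16:16]
pos 17 'c': at 9 (via fail)  → match P2@[16:17]
pos 18 'a': at 7 (via fail)  → match P1@[17:18],P3@[18:18]
pos 19 'b': at 1 (via fail)
pos 20 'a': at 8 (via fail)  → match P3@[20:20]
pos 21 'a': at 8 (via fail)  → match P3@[21:21]
pos 22 'b': at 1 (via fail)
pos 23 'b': at 1 (via fail)
pos 24 'c': at 2
pos 25 'a': at 3  → match P1@[24:25],P3@[25:25]
pos 26 'a': at 4  → match P3@[26:26]
pos 27 'c': at 5  → match P0@[23:27],P2@[26:27]
pos 28 'c': at 6 (via fail)
pos 29 'a': at 7  → match P1@[28:29],P3@[29:29]
pos 30 'c': at 9 (via fail)  → match P2@[29:30]
pos 31 'a': at 7 (via fail)  → match P1@[30:31],P3@[31:31]
pos 32 'b': at 1 (via fail)
pos 33 'a': at 8 (via fail)  → match P3@[33:33]

All matches (sorted): [[4,1],[4,3],[5,3],[6,2],[7,1],[7,3],[8,2],[11,1],[11,3],[12,2],[16,1],[16,3],[17,2],[18,1],[18,3],[20,3],[21,3],[25,1],[25,3],[26,3],[27,0],[27,2],[29,1],[29,3],[30,2],[31,1],[31,3],[33,3]]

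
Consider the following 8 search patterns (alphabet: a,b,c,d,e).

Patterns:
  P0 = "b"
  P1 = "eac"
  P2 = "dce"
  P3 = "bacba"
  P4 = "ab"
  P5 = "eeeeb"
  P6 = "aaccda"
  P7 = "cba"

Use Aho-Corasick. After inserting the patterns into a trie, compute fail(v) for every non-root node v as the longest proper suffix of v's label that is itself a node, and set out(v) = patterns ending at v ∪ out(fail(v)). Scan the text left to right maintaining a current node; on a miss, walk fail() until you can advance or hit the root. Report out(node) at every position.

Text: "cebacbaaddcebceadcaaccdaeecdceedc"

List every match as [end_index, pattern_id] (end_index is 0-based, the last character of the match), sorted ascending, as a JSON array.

Build:
Trie nodes:
  0='ε' goto a→12 b→1 c→23 d→5 e→2
  1='b' goto a→8  ←P0
  2='e' goto a→3 e→14
  3='ea' goto c→4
  4='eac' goto ·  ←P1
  5='d' goto c→6
  6='dc' goto e→7
  7='dce' goto ·  ←P2
  8='ba' goto c→9
  9='bac' goto b→10
  10='bacb' goto a→11
  11='bacba' goto ·  ←P3
  12='a' goto a→18 b→13
  13='ab' goto ·  ←P4
  14='ee' goto e→15
  15='eee' goto e→16
  16='eeee' goto b→17
  17='eeeeb' goto ·  ←P5
  18='aa' goto c→19
  19='aac' goto c→20
  20='aacc' goto d→21
  21='aaccd' goto a→22
  22='aaccda' goto ·  ←P6
  23='c' goto b→24
  24='cb' goto a→25
  25='cba' goto ·  ←P7

BFS fail/out derivation:
  fail(1) 'b': from fail(0)=0 chase 'b': 0 ⇒ 0;  out={0}∪out(0)={0}
  fail(2) 'e': from fail(0)=0 chase 'e': 0 ⇒ 0;  out=∅∪out(0)=∅
  fail(5) 'd': from fail(0)=0 chase 'd': 0 ⇒ 0;  out=∅∪out(0)=∅
  fail(12) 'a': from fail(0)=0 chase 'a': 0 ⇒ 0;  out=∅∪out(0)=∅
  fail(23) 'c': from fail(0)=0 chase 'c': 0 ⇒ 0;  out=∅∪out(0)=∅
  fail(3) 'ea': from fail(2)=0 chase 'a': 0 ⇒ 12;  out=∅∪out(12)=∅
  fail(6) 'dc': from fail(5)=0 chase 'c': 0 ⇒ 23;  out=∅∪out(23)=∅
  fail(8) 'ba': from fail(1)=0 chase 'a': 0 ⇒ 12;  out=∅∪out(12)=∅
  fail(13) 'ab': from fail(12)=0 chase 'b': 0 ⇒ 1;  out={4}∪out(1)={0,4}
  fail(14) 'ee': from fail(2)=0 chase 'e': 0 ⇒ 2;  out=∅∪out(2)=∅
  fail(18) 'aa': from fail(12)=0 chase 'a': 0 ⇒ 12;  out=∅∪out(12)=∅
  fail(24) 'cb': from fail(23)=0 chase 'b': 0 ⇒ 1;  out=∅∪out(1)={0}
  fail(4) 'eac': from fail(3)=12 chase 'c': 12→0 ⇒ 23;  out={1}∪out(23)={1}
  fail(7) 'dce': from fail(6)=23 chase 'e': 23→0 ⇒ 2;  out={2}∪out(2)={2}
  fail(9) 'bac': from fail(8)=12 chase 'c': 12→0 ⇒ 23;  out=∅∪out(23)=∅
  fail(15) 'eee': from fail(14)=2 chase 'e': 2 ⇒ 14;  out=∅∪out(14)=∅
  fail(19) 'aac': from fail(18)=12 chase 'c': 12→0 ⇒ 23;  out=∅∪out(23)=∅
  fail(25) 'cba': from fail(24)=1 chase 'a': 1 ⇒ 8;  out={7}∪out(8)={7}
  fail(10) 'bacb': from fail(9)=23 chase 'b': 23 ⇒ 24;  out=∅∪out(24)={0}
  fail(16) 'eeee': from fail(15)=14 chase 'e': 14 ⇒ 15;  out=∅∪out(15)=∅
  fail(20) 'aacc': from fail(19)=23 chase 'c': 23→0 ⇒ 23;  out=∅∪out(23)=∅
  fail(11) 'bacba': from fail(10)=24 chase 'a': 24 ⇒ 25;  out={3}∪out(25)={3,7}
  fail(17) 'eeeeb': from fail(16)=15 chase 'b': 15→14→2→0 ⇒ 1;  out={5}∪out(1)={0,5}
  fail(21) 'aaccd': from fail(20)=23 chase 'd': 23→0 ⇒ 5;  out=∅∪out(5)=∅
  fail(22) 'aaccda': from fail(21)=5 chase 'a': 5→0 ⇒ 12;  out={6}∪out(12)={6}

Scan:
[0] read 'c'  n0⇒n23
[1] read 'e'  n23⇒n2 (via fail)
[2] read 'b'  n2⇒n1 (via fail)  emit P0@[2:2]
[3] read 'a'  n1⇒n8
[4] read 'c'  n8⇒n9
[5] read 'b'  n9⇒n10  emit P0@[5:5]
[6] read 'a'  n10⇒n11  emit P3@[2:6],P7@[4:6]
[7] read 'a'  n11⇒n18 (via fail)
[8] read 'd'  n18⇒n5 (via fail)
[9] read 'd'  n5⇒n5 (via fail)
[10] read 'c'  n5⇒n6
[11] read 'e'  n6⇒n7  emit P2@[9:11]
[12] read 'b'  n7⇒n1 (via fail)  emit P0@[12:12]
[13] read 'c'  n1⇒n23 (via fail)
[14] read 'e'  n23⇒n2 (via fail)
[15] read 'a'  n2⇒n3
[16] read 'd'  n3⇒n5 (via fail)
[17] read 'c'  n5⇒n6
[18] read 'a'  n6⇒n12 (via fail)
[19] read 'a'  n12⇒n18
[20] read 'c'  n18⇒n19
[21] read 'c'  n19⇒n20
[22] read 'd'  n20⇒n21
[23] read 'a'  n21⇒n22  emit P6@[18:23]
[24] read 'e'  n22⇒n2 (via fail)
[25] read 'e'  n2⇒n14
[26] read 'c'  n14⇒n23 (via fail)
[27] read 'd'  n23⇒n5 (via fail)
[28] read 'c'  n5⇒n6
[29] read 'e'  n6⇒n7  emit P2@[27:29]
[30] read 'e'  n7⇒n14 (via fail)
[31] read 'd'  n14⇒n5 (via fail)
[32] read 'c'  n5⇒n6

Matches: [[2,0],[5,0],[6,3],[6,7],[11,2],[12,0],[23,6],[29,2]]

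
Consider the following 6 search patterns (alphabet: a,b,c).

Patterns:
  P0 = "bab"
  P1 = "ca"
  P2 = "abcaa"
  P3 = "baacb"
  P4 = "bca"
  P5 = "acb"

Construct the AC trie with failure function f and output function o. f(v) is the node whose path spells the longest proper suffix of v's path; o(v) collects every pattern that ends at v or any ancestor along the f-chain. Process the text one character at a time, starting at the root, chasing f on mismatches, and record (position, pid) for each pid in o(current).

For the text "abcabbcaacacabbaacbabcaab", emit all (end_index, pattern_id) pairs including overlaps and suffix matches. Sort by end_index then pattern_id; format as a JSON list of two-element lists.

Build:
Trie nodes:
  n0 'ε': a→6 b→1 c→4
  n1 'b': a→2 c→14
  n2 'ba': a→11 b→3
  n3 'bab': ·  [P0 ends]
  n4 'c': a→5
  n5 'ca': ·  [P1 ends]
  n6 'a': b→7 c→16
  n7 'ab': c→8
  n8 'abc': a→9
  n9 'abca': a→10
  n10 'abcaa': ·  [P2 ends]
  n11 'baa': c→12
  n12 'baac': b→13
  n13 'baacb': ·  [P3 ends]
  n14 'bc': a→15
  n15 'bca': ·  [P4 ends]
  n16 'ac': b→17
  n17 'acb': ·  [P5 ends]

BFS fail/out derivation:
  fail(1) 'b': from fail(0)=0 chase 'b': 0 ⇒ 0;  out=∅∪out(0)=∅
  fail(4) 'c': from fail(0)=0 chase 'c': 0 ⇒ 0;  out=∅∪out(0)=∅
  fail(6) 'a': from fail(0)=0 chase 'a': 0 ⇒ 0;  out=∅∪out(0)=∅
  fail(2) 'ba': from fail(1)=0 chase 'a': 0 ⇒ 6;  out=∅∪out(6)=∅
  fail(5) 'ca': from fail(4)=0 chase 'a': 0 ⇒ 6;  out={1}∪out(6)={1}
  fail(7) 'ab': from fail(6)=0 chase 'b': 0 ⇒ 1;  out=∅∪out(1)=∅
  fail(14) 'bc': from fail(1)=0 chase 'c': 0 ⇒ 4;  out=∅∪out(4)=∅
  fail(16) 'ac': from fail(6)=0 chase 'c': 0 ⇒ 4;  out=∅∪out(4)=∅
  fail(3) 'bab': from fail(2)=6 chase 'b': 6 ⇒ 7;  out={0}∪out(7)={0}
  fail(8) 'abc': from fail(7)=1 chase 'c': 1 ⇒ 14;  out=∅∪out(14)=∅
  fail(11) 'baa': from fail(2)=6 chase 'a': 6→0 ⇒ 6;  out=∅∪out(6)=∅
  fail(15) 'bca': from fail(14)=4 chase 'a': 4 ⇒ 5;  out={4}∪out(5)={1,4}
  fail(17) 'acb': from fail(16)=4 chase 'b': 4→0 ⇒ 1;  out={5}∪out(1)={5}
  fail(9) 'abca': from fail(8)=14 chase 'a': 14 ⇒ 15;  out=∅∪out(15)={1,4}
  fail(12) 'baac': from fail(11)=6 chase 'c': 6 ⇒ 16;  out=∅∪out(16)=∅
  fail(10) 'abcaa': from fail(9)=15 chase 'a': 15→5→6→0 ⇒ 6;  out={2}∪out(6)={2}
  fail(13) 'baacb': from fail(12)=16 chase 'b': 16 ⇒ 17;  out={3}∪out(17)={3,5}

Text stream:
i=0 'a': node 0→6
i=1 'b': node 6→7
i=2 'c': node 7→8
i=3 'a': node 8→9  → match P1@[2:3],P4@[1:3]
i=4 'b': node 9→7 (fail-walked)
i=5 'b': node 7→1 (fail-walked)
i=6 'c': node 1→14
i=7 'a': node 14→15  → match P1@[6:7],P4@[5:7]
i=8 'a': node 15→6 (fail-walked)
i=9 'c': node 6→16
i=10 'a': node 16→5 (fail-walked)  → match P1@[9:10]
i=11 'c': node 5→16 (fail-walked)
i=12 'a': node 16→5 (fail-walked)  → match P1@[11:12]
i=13 'b': node 5→7 (fail-walked)
i=14 'b': node 7→1 (fail-walked)
i=15 'a': node 1→2
i=16 'a': node 2→11
i=17 'c': node 11→12
i=18 'b': node 12→13  → match P3@[14:18],P5@[16:18]
i=19 'a': node 13→2 (fail-walked)
i=20 'b': node 2→3  → match P0@[18:20]
i=21 'c': node 3→8 (fail-walked)
i=22 'a': node 8→9  → match P1@[21:22],P4@[20:22]
i=23 'a': node 9→10  → match P2@[19:23]
i=24 'b': node 10→7 (fail-walked)

Result: [[3,1],[3,4],[7,1],[7,4],[10,1],[12,1],[18,3],[18,5],[20,0],[22,1],[22,4],[23,2]]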